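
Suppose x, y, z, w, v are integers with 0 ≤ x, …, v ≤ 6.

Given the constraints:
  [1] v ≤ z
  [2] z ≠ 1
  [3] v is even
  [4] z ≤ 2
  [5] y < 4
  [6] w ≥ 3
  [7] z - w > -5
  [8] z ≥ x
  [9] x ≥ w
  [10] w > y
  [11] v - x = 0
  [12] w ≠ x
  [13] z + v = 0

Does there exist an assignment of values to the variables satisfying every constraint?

From constraints 6 and 9: x ≥ w and w ≥ 3, so x ≥ 3. From constraints 4 and 8: x ≤ z and z ≤ 2, so x ≤ 2. But 2 < 3, so no value of x works.

Unsatisfiable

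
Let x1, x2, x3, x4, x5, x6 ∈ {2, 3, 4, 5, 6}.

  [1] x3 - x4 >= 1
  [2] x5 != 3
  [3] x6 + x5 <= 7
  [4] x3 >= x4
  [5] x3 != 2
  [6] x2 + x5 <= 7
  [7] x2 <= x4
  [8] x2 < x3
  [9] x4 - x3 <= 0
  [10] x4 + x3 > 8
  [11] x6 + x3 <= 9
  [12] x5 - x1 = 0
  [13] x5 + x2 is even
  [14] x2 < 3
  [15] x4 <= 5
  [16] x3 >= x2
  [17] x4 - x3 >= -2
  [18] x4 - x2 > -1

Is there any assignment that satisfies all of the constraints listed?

One satisfying assignment is x1 = 2, x2 = 2, x3 = 6, x4 = 4, x5 = 2, x6 = 2.
For the less obvious constraints — constraint 1: x3 - x4 = 2; constraint 3: x6 + x5 = 4 — and the others hold by inspection.

Satisfiable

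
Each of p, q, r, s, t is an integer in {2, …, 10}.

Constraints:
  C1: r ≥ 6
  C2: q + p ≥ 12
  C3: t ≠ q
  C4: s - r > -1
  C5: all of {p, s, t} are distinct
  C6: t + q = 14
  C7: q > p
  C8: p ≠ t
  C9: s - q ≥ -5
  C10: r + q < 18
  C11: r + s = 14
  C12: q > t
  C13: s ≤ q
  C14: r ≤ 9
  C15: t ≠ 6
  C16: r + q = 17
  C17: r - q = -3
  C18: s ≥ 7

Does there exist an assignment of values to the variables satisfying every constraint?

The assignment p = 5, q = 10, r = 7, s = 7, t = 4 works:
  constraint 2 holds since q + p = 15.
  constraint 4 holds since s - r = 0.
  constraint 6 holds since t + q = 14.
The rest check out directly.

Satisfiable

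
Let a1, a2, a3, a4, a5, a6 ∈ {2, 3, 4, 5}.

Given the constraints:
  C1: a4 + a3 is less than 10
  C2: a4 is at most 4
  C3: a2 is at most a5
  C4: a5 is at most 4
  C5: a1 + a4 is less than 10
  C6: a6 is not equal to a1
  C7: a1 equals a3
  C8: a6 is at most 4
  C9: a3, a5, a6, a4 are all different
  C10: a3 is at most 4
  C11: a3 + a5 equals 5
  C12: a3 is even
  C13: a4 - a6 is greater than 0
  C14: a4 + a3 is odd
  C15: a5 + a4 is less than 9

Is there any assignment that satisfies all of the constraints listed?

Constraints 2, 4, 8, and 10 confine each of a3, a5, a6, a4 to the 3 values {2, …, 4} (the domain already gives each ≥ 2).
Constraint 9 requires all 4 of them to be distinct, but only 3 values are available — impossible by the pigeonhole principle.

Unsatisfiable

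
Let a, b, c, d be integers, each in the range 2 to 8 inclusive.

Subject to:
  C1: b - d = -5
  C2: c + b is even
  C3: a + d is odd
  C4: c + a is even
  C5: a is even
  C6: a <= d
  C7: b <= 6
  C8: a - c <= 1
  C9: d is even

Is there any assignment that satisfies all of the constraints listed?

Constraint 5 makes a even and constraint 9 makes d even, so a + d must be even. Constraint 3 says a + d is odd — contradiction.

Unsatisfiable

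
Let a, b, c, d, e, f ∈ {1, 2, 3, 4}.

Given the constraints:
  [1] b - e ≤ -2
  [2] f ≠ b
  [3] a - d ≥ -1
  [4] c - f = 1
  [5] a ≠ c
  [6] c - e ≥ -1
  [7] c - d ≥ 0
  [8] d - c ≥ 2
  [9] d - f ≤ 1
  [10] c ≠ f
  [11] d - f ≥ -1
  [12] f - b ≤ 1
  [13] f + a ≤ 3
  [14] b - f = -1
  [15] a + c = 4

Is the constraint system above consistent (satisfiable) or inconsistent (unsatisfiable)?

Unsatisfiable

Constraints 1, 6, 8, 9, and 12 give b − f ≥ -1, f − d ≥ -1, d − c ≥ 2, c − e ≥ -1, e − b ≥ 2.
Adding all 5 inequalities: the left sides telescope to 0, and the right sides sum to (-1) + (-1) + 2 + (-1) + 2 = 1. So 0 ≥ 1, which is false.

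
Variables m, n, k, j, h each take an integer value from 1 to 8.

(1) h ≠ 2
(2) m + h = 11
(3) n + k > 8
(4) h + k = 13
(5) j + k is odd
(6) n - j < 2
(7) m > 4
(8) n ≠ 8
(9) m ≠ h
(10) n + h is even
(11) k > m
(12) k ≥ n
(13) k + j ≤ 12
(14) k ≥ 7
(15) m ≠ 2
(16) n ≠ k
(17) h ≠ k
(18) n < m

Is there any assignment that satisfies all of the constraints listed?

Satisfiable

The assignment m = 6, n = 3, k = 8, j = 3, h = 5 works:
  constraint 2 holds since m + h = 11.
  constraint 3 holds since n + k = 11.
The rest check out directly.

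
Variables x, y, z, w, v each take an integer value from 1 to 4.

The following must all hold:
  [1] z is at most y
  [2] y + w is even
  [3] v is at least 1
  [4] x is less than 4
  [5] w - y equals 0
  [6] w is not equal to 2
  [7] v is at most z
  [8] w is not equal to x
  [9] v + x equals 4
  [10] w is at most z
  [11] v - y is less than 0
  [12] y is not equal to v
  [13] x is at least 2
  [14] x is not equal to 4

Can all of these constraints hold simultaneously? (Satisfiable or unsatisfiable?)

Satisfiable

Try x = 2, y = 4, z = 4, w = 4, v = 2.
Check constraint 5: w - y = 0; constraint 9: v + x = 4. The remaining constraints are straightforward to verify.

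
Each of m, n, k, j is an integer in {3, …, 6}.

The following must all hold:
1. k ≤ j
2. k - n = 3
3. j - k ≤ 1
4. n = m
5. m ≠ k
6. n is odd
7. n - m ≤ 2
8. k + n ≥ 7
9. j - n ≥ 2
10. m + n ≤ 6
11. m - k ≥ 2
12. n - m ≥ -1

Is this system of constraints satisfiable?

Constraints 3, 9, 11, and 12 give j − n ≥ 2, n − m ≥ -1, m − k ≥ 2, k − j ≥ -1.
Adding all 4 inequalities: the left sides telescope to 0, and the right sides sum to 2 + (-1) + 2 + (-1) = 2. So 0 ≥ 2, which is false.

Unsatisfiable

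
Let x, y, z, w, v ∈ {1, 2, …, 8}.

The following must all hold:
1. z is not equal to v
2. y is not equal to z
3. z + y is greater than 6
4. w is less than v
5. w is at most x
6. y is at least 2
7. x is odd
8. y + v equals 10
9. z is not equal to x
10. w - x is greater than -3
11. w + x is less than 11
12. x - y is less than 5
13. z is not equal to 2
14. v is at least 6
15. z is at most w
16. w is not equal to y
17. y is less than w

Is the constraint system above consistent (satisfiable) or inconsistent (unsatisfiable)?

One satisfying assignment is x = 5, y = 3, z = 4, w = 4, v = 7.
For the less obvious constraints — constraint 3: z + y = 7; constraint 8: y + v = 10 — and the others hold by inspection.

Satisfiable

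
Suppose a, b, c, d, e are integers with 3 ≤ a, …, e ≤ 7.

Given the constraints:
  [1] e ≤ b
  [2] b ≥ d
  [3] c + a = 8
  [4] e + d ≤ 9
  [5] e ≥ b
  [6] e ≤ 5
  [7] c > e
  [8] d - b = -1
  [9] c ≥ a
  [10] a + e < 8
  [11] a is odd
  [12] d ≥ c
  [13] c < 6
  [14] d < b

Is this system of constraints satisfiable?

Unsatisfiable

Constraints 5, 7, 12, and 14 give e < c, c ≤ d, d < b, b ≤ e. Chaining: e < c ≤ d < b ≤ e, which forces e < e — impossible.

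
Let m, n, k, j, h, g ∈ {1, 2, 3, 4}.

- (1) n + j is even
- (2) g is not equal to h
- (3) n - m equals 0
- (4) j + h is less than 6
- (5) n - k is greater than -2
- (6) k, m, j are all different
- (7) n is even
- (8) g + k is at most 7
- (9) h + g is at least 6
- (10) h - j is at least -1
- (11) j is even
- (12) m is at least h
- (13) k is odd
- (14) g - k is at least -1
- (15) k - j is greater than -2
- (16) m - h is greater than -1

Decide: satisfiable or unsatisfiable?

Take m = 4, n = 4, k = 3, j = 2, h = 2, g = 4. Then constraint 3: n - m = 0; constraint 4: j + h = 4, and every other listed constraint is also met.

Satisfiable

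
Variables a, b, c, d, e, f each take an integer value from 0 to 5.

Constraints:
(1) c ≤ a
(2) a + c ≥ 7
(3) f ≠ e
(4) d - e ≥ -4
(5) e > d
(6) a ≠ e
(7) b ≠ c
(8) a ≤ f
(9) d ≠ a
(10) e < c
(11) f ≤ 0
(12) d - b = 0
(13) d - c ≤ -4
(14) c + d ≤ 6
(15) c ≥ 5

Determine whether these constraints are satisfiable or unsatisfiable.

Unsatisfiable

From constraints 1 and 15: a ≥ c and c ≥ 5, so a ≥ 5. From constraints 8 and 11: a ≤ f and f ≤ 0, so a ≤ 0. But 0 < 5, so no value of a works.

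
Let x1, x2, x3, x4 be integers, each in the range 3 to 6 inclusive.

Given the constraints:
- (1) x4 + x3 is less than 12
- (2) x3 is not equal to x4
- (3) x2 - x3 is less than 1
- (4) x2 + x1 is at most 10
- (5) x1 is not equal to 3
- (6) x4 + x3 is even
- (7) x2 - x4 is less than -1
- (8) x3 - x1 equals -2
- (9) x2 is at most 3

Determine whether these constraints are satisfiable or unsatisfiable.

Satisfiable

The assignment x1 = 6, x2 = 3, x3 = 4, x4 = 6 works:
  constraint 1 holds since x4 + x3 = 10.
  constraint 3 holds since x2 - x3 = -1.
The rest check out directly.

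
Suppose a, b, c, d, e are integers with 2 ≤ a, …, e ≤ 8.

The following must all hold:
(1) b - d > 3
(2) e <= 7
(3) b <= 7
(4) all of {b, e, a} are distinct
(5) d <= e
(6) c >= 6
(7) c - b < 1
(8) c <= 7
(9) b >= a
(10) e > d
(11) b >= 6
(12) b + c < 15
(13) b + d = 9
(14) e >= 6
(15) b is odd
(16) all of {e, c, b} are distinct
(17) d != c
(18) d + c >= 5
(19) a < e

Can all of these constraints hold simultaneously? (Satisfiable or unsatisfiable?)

Unsatisfiable

Constraints 2, 3, 6, 8, 11, and 14 confine each of e, c, b to the 2 values {6, 7}.
Constraint 16 requires all 3 of them to be distinct, but only 2 values are available — impossible by the pigeonhole principle.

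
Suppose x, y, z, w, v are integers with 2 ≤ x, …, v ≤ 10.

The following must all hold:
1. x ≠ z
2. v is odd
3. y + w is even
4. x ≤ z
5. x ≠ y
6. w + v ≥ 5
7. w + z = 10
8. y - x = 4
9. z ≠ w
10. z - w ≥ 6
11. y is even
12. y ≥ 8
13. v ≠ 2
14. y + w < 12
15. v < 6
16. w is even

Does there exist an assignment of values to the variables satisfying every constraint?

Satisfiable

One satisfying assignment is x = 4, y = 8, z = 8, w = 2, v = 5.
For the less obvious constraints — constraint 6: w + v = 7; constraint 7: w + z = 10; constraint 8: y - x = 4 — and the others hold by inspection.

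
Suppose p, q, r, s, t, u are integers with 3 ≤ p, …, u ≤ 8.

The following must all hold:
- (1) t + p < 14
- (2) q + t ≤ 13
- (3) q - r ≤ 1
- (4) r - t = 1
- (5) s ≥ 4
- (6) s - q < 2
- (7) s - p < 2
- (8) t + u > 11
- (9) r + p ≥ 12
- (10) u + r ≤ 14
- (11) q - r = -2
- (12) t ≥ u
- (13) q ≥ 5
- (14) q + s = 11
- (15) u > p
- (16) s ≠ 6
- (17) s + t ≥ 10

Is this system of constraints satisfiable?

Take p = 5, q = 6, r = 8, s = 5, t = 7, u = 6. Then constraint 1: t + p = 12; constraint 2: q + t = 13; constraint 3: q - r = -2, and every other listed constraint is also met.

Satisfiable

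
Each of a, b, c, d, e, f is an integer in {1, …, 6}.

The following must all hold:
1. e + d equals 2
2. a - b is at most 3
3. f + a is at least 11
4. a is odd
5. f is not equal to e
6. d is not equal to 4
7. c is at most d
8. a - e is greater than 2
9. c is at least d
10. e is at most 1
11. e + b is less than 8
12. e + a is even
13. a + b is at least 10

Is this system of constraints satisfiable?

Satisfiable

One satisfying assignment is a = 5, b = 5, c = 1, d = 1, e = 1, f = 6.
For the less obvious constraints — constraint 1: e + d = 2; constraint 2: a - b = 0 — and the others hold by inspection.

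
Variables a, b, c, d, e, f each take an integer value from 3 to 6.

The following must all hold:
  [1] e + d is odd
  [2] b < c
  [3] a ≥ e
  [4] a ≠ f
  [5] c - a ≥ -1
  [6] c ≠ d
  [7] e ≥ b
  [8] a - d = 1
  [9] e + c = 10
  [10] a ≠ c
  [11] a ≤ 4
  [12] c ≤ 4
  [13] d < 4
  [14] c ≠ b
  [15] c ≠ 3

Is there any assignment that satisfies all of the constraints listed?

From constraints 3 and 11: e ≤ a ≤ 4. From constraint 12: c ≤ 4. Hence e + c ≤ 8. But constraint 9 requires e + c = 10, and 10 > 8. Contradiction.

Unsatisfiable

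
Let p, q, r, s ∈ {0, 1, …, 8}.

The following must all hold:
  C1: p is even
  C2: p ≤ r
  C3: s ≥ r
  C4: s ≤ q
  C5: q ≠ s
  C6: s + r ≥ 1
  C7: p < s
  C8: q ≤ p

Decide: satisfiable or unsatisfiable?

Unsatisfiable

Constraints 4, 7, and 8 give p < s, s ≤ q, q ≤ p. Chaining: p < s ≤ q ≤ p, which forces p < p — impossible.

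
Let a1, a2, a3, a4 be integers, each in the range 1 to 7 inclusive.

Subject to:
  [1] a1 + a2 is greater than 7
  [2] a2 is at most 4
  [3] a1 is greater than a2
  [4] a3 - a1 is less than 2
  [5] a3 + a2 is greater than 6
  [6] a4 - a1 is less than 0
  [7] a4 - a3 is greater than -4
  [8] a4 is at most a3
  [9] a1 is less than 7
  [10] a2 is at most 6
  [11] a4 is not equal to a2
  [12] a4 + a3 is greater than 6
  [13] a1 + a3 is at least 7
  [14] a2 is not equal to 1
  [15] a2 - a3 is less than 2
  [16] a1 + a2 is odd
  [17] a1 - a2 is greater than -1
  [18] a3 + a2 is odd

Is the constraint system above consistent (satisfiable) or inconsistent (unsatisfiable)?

Try a1 = 5, a2 = 4, a3 = 5, a4 = 3.
Check constraint 1: a1 + a2 = 9; constraint 4: a3 - a1 = 0; constraint 5: a3 + a2 = 9. The remaining constraints are straightforward to verify.

Satisfiable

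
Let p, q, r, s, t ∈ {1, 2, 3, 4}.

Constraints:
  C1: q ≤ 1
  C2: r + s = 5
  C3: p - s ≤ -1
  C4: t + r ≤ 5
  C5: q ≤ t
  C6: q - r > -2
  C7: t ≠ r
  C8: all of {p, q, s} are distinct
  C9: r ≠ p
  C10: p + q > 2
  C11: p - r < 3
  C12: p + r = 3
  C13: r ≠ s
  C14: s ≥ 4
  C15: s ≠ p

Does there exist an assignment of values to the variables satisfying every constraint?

Take p = 2, q = 1, r = 1, s = 4, t = 3. Then constraint 2: r + s = 5; constraint 3: p - s = -2, and every other listed constraint is also met.

Satisfiable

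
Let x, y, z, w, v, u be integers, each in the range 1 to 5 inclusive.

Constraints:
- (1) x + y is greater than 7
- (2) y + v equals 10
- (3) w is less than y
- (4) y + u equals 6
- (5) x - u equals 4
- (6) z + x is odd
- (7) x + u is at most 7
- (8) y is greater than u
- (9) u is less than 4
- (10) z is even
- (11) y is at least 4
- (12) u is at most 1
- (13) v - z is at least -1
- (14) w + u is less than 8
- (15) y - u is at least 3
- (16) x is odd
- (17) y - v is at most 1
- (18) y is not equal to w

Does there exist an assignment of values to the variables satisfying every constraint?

Take x = 5, y = 5, z = 4, w = 4, v = 5, u = 1. Then constraint 1: x + y = 10; constraint 2: y + v = 10, and every other listed constraint is also met.

Satisfiable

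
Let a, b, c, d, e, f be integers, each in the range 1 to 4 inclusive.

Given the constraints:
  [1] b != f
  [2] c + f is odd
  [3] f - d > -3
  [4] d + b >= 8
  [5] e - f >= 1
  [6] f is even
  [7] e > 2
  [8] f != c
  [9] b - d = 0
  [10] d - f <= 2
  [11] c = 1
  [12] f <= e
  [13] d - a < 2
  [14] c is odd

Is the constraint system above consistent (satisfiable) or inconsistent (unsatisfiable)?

Satisfiable

Take a = 4, b = 4, c = 1, d = 4, e = 3, f = 2. Then constraint 3: f - d = -2; constraint 4: d + b = 8; constraint 5: e - f = 1, and every other listed constraint is also met.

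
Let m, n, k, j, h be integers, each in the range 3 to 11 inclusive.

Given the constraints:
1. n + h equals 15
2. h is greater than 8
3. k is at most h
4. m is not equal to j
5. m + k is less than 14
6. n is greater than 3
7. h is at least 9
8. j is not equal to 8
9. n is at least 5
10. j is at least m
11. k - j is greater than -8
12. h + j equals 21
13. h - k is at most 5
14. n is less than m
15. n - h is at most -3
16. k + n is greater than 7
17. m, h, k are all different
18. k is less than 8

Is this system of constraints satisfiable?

The assignment m = 6, n = 5, k = 5, j = 11, h = 10 works:
  constraint 1 holds since n + h = 15.
  constraint 5 holds since m + k = 11.
  constraint 11 holds since k - j = -6.
The rest check out directly.

Satisfiable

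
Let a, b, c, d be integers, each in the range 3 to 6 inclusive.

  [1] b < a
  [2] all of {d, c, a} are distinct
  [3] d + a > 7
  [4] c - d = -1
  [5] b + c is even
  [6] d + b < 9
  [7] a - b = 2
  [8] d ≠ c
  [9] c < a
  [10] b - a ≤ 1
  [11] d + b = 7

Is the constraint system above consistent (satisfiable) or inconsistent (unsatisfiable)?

Take a = 5, b = 3, c = 3, d = 4. Then constraint 3: d + a = 9; constraint 4: c - d = -1, and every other listed constraint is also met.

Satisfiable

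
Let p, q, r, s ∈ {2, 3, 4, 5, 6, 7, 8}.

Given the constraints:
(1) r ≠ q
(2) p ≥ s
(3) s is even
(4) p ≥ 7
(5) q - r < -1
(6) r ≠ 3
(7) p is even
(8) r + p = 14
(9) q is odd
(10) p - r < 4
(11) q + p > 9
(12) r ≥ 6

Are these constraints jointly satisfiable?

Setting (p, q, r, s) = (8, 3, 6, 6) satisfies everything: constraint 5: q - r = -3; constraint 8: r + p = 14; constraint 10: p - r = 2, and the others follow.

Satisfiable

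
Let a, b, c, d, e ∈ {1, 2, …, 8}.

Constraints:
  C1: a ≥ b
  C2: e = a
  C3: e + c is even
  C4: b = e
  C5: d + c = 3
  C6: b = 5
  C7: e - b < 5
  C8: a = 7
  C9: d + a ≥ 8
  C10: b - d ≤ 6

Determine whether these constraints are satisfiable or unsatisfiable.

Constraint 6 fixes b = 5 and constraint 8 fixes a = 7. Constraints 2 and 4 give b = e = a, so b = a. But 5 ≠ 7 — contradiction.

Unsatisfiable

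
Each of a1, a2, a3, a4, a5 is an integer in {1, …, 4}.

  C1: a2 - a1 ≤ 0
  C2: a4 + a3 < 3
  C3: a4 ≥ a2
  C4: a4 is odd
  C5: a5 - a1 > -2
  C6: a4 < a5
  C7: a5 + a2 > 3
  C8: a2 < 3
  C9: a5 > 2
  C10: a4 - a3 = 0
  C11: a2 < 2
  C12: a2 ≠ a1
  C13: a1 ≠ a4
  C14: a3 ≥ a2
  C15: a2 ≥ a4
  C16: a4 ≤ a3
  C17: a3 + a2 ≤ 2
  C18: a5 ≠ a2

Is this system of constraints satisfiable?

Setting (a1, a2, a3, a4, a5) = (3, 1, 1, 1, 3) satisfies everything: constraint 1: a2 - a1 = -2; constraint 2: a4 + a3 = 2, and the others follow.

Satisfiable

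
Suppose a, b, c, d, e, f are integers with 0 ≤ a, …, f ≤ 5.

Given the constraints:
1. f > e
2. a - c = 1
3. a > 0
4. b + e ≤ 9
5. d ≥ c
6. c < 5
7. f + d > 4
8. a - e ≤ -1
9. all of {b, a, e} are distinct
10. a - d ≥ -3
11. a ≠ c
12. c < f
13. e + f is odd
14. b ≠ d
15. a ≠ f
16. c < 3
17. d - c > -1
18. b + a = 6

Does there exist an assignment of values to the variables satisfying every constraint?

The assignment a = 1, b = 5, c = 0, d = 2, e = 2, f = 5 works:
  constraint 2 holds since a - c = 1.
  constraint 4 holds since b + e = 7.
The rest check out directly.

Satisfiable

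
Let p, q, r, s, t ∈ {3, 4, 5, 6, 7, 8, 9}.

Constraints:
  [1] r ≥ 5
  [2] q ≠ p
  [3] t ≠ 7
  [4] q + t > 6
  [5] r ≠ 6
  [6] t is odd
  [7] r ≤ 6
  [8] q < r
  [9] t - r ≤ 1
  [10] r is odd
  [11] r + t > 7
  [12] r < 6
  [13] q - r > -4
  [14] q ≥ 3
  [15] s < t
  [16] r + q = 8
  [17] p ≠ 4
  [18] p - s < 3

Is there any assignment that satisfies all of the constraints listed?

The assignment p = 6, q = 3, r = 5, s = 4, t = 5 works:
  constraint 4 holds since q + t = 8.
  constraint 9 holds since t - r = 0.
  constraint 11 holds since r + t = 10.
The rest check out directly.

Satisfiable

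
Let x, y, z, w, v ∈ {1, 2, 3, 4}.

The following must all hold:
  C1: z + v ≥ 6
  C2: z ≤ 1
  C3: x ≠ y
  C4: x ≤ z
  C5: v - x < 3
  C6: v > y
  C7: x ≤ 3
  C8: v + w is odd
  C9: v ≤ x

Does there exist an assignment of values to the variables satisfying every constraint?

From constraint 2: z ≤ 1. From constraints 7 and 9: v ≤ x ≤ 3. Hence z + v ≤ 4. But constraint 1 requires z + v ≥ 6, and 6 > 4. Contradiction.

Unsatisfiable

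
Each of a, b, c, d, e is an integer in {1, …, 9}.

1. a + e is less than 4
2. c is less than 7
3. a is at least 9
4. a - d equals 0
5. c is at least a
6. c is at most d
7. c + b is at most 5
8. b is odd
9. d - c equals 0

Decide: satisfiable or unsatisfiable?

Unsatisfiable

From constraints 3 and 5: c ≥ a and a ≥ 9, so c ≥ 9. From constraint 2: c ≤ 6. But 6 < 9, so no value of c works.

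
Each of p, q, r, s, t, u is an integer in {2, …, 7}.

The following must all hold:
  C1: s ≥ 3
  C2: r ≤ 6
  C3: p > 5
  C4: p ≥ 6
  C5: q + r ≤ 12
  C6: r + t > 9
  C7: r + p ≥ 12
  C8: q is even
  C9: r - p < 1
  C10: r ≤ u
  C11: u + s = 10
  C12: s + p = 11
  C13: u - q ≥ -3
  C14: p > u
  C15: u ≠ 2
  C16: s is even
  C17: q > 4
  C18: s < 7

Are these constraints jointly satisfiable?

Satisfiable

The assignment p = 7, q = 6, r = 6, s = 4, t = 5, u = 6 works:
  constraint 5 holds since q + r = 12.
  constraint 6 holds since r + t = 11.
  constraint 7 holds since r + p = 13.
The rest check out directly.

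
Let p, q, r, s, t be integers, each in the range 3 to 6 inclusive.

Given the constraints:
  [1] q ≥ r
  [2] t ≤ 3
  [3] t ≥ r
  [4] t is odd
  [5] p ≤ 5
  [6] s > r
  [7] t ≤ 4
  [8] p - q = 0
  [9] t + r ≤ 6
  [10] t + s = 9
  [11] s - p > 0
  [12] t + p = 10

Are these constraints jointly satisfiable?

From constraint 7: t ≤ 4. From constraint 5: p ≤ 5. Hence t + p ≤ 9. But constraint 12 requires t + p = 10, and 10 > 9. Contradiction.

Unsatisfiable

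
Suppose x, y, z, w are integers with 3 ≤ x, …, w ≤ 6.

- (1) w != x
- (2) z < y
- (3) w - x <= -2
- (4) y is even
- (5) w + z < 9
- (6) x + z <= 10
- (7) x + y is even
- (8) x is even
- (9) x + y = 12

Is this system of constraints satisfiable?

One satisfying assignment is x = 6, y = 6, z = 4, w = 3.
For the less obvious constraints — constraint 3: w - x = -3; constraint 5: w + z = 7; constraint 6: x + z = 10 — and the others hold by inspection.

Satisfiable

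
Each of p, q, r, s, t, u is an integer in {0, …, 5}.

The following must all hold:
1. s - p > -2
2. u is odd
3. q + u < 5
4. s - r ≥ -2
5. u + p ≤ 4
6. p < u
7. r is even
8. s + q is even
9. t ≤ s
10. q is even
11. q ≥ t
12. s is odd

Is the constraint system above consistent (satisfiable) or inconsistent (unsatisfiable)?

Constraint 12 makes s odd and constraint 10 makes q even, so s + q must be odd. Constraint 8 says s + q is even — contradiction.

Unsatisfiable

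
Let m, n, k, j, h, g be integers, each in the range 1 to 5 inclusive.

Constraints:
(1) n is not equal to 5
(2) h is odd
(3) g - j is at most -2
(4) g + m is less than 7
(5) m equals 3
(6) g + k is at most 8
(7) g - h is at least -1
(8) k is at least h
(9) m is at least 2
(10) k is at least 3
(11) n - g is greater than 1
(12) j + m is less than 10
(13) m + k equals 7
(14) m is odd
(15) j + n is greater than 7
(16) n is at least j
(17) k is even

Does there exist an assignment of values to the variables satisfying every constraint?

Try m = 3, n = 4, k = 4, j = 4, h = 1, g = 1.
Check constraint 3: g - j = -3; constraint 4: g + m = 4; constraint 6: g + k = 5. The remaining constraints are straightforward to verify.

Satisfiable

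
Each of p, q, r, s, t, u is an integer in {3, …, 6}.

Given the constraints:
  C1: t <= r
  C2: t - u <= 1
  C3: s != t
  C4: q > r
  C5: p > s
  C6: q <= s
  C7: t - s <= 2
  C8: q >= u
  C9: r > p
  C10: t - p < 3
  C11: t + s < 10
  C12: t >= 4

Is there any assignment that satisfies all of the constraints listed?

Unsatisfiable

Constraints 4, 5, 6, and 9 give q ≤ s, s < p, p < r, r < q. Chaining: q ≤ s < p < r < q, which forces q < q — impossible.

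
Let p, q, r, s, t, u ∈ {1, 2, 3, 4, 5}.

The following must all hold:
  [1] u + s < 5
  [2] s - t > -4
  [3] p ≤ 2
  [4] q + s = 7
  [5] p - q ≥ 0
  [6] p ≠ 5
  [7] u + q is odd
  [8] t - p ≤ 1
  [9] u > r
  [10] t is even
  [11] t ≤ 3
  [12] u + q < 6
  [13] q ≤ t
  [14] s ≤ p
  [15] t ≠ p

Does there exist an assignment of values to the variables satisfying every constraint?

From constraints 11 and 13: q ≤ t ≤ 3. From constraints 3 and 14: s ≤ p ≤ 2. Hence q + s ≤ 5. But constraint 4 requires q + s = 7, and 7 > 5. Contradiction.

Unsatisfiable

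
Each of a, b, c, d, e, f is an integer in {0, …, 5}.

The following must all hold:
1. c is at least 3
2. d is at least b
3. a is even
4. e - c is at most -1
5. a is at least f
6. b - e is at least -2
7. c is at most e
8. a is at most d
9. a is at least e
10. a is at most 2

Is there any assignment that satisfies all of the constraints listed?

Unsatisfiable

From constraints 1 and 7: e ≥ c and c ≥ 3, so e ≥ 3. From constraints 9 and 10: e ≤ a and a ≤ 2, so e ≤ 2. But 2 < 3, so no value of e works.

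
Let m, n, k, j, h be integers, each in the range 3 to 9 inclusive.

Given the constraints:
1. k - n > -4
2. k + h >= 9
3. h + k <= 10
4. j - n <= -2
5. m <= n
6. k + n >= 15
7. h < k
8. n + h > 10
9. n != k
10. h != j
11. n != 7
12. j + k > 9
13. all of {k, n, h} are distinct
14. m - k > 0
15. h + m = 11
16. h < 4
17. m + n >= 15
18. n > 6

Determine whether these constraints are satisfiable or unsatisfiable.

Satisfiable

Take m = 8, n = 8, k = 7, j = 5, h = 3. Then constraint 1: k - n = -1; constraint 2: k + h = 10; constraint 3: h + k = 10, and every other listed constraint is also met.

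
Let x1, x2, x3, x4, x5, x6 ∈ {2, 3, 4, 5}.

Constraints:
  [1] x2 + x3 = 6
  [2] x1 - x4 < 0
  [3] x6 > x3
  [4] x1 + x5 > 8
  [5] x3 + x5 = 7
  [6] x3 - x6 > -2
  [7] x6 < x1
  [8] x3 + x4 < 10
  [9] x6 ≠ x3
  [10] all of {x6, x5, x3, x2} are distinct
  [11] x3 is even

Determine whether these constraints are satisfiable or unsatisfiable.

Satisfiable

Setting (x1, x2, x3, x4, x5, x6) = (4, 4, 2, 5, 5, 3) satisfies everything: constraint 1: x2 + x3 = 6; constraint 2: x1 - x4 = -1, and the others follow.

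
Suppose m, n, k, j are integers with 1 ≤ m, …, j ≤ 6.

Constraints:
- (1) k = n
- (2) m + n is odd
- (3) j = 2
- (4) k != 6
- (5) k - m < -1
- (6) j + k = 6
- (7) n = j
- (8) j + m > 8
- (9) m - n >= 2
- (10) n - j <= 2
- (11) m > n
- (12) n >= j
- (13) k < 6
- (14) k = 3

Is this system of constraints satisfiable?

Unsatisfiable

Constraint 14 fixes k = 3 and constraint 3 fixes j = 2. Constraints 1 and 7 give k = n = j, so k = j. But 3 ≠ 2 — contradiction.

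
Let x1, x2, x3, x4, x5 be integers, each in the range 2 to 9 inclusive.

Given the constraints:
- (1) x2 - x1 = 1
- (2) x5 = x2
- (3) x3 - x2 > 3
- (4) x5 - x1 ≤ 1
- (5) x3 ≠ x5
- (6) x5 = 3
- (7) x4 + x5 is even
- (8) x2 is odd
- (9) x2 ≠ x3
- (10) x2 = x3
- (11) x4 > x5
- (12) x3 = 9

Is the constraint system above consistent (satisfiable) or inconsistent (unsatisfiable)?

Constraint 6 fixes x5 = 3 and constraint 12 fixes x3 = 9. Constraints 2 and 10 give x5 = x2 = x3, so x5 = x3. But 3 ≠ 9 — contradiction.

Unsatisfiable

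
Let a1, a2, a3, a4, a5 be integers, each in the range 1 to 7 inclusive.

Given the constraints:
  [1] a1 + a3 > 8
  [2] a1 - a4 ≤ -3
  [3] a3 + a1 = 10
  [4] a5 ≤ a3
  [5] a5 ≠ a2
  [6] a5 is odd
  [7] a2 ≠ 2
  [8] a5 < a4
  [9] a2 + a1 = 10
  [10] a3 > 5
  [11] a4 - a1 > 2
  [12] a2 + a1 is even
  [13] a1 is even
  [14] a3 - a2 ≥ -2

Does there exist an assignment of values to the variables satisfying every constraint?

Take a1 = 4, a2 = 6, a3 = 6, a4 = 7, a5 = 5. Then constraint 1: a1 + a3 = 10; constraint 2: a1 - a4 = -3, and every other listed constraint is also met.

Satisfiable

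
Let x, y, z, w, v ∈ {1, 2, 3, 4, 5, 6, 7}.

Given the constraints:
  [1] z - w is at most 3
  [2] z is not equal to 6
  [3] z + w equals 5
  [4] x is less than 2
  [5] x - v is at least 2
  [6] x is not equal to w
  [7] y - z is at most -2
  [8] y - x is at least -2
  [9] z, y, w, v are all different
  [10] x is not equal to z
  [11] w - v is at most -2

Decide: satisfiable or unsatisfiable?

Unsatisfiable

Constraints 1, 5, 7, 8, and 11 give v − w ≥ 2, w − z ≥ -3, z − y ≥ 2, y − x ≥ -2, x − v ≥ 2.
Adding all 5 inequalities: the left sides telescope to 0, and the right sides sum to 2 + (-3) + 2 + (-2) + 2 = 1. So 0 ≥ 1, which is false.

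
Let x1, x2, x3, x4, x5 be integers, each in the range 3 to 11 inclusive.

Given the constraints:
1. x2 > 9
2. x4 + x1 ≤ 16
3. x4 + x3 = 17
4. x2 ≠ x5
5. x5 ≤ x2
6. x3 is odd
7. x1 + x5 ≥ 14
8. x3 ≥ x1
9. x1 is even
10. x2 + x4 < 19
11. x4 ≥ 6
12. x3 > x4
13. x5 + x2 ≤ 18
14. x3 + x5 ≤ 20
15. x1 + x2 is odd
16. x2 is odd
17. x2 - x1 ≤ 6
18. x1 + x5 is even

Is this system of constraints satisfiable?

Satisfiable

One satisfying assignment is x1 = 8, x2 = 11, x3 = 11, x4 = 6, x5 = 6.
For the less obvious constraints — constraint 2: x4 + x1 = 14; constraint 3: x4 + x3 = 17 — and the others hold by inspection.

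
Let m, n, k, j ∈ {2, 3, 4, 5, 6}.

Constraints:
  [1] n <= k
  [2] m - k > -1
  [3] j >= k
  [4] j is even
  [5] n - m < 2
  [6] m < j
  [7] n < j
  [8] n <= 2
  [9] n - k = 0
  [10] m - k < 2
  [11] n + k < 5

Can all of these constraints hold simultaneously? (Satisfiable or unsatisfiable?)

Satisfiable

Try m = 2, n = 2, k = 2, j = 6.
Check constraint 2: m - k = 0; constraint 5: n - m = 0. The remaining constraints are straightforward to verify.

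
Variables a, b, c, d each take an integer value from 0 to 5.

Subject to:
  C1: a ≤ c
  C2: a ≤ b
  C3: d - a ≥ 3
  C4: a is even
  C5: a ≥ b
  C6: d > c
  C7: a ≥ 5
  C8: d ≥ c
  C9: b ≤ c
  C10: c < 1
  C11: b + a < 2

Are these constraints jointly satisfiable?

From constraints 1 and 7: c ≥ a and a ≥ 5, so c ≥ 5. From constraint 10: c ≤ 0. But 0 < 5, so no value of c works.

Unsatisfiable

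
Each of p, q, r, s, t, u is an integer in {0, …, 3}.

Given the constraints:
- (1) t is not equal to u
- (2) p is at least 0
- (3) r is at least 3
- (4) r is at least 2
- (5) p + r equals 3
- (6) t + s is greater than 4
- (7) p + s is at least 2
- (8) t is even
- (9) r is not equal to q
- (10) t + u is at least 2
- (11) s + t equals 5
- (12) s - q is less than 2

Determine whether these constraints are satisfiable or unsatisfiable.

Try p = 0, q = 2, r = 3, s = 3, t = 2, u = 0.
Check constraint 5: p + r = 3; constraint 6: t + s = 5; constraint 7: p + s = 3. The remaining constraints are straightforward to verify.

Satisfiable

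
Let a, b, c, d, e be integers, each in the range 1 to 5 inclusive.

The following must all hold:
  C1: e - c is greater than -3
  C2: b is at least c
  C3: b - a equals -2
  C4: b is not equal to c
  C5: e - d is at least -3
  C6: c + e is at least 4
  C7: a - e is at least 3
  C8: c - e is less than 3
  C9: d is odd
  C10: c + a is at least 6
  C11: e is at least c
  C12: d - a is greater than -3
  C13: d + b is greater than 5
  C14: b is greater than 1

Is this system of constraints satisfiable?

Take a = 5, b = 3, c = 2, d = 3, e = 2. Then constraint 1: e - c = 0; constraint 3: b - a = -2, and every other listed constraint is also met.

Satisfiable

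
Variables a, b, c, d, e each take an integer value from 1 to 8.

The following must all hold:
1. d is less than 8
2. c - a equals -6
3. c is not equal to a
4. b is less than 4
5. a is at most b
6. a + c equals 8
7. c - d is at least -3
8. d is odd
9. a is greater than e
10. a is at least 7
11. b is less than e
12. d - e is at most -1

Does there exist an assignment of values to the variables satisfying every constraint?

From constraints 5 and 10: b ≥ a and a ≥ 7, so b ≥ 7. From constraint 4: b ≤ 3. But 3 < 7, so no value of b works.

Unsatisfiable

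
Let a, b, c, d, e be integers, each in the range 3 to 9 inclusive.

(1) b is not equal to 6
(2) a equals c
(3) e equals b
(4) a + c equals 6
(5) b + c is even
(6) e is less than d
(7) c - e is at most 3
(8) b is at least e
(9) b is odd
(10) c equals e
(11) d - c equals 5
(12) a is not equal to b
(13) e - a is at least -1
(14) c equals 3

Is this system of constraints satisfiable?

From constraints 2, 3, and 10, a = c = e = b, so a = b. But constraint 12 says a ≠ b. Contradiction.

Unsatisfiable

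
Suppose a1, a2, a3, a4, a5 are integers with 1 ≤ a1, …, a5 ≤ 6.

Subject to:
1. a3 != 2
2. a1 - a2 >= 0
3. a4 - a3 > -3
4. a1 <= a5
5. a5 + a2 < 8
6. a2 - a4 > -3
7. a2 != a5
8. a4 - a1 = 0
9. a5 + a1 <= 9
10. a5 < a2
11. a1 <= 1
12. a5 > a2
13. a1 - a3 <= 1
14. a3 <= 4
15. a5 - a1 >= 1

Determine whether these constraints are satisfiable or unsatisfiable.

Constraints 2, 4, and 10 give a1 ≤ a5, a5 < a2, a2 ≤ a1. Chaining: a1 ≤ a5 < a2 ≤ a1, which forces a1 < a1 — impossible.

Unsatisfiable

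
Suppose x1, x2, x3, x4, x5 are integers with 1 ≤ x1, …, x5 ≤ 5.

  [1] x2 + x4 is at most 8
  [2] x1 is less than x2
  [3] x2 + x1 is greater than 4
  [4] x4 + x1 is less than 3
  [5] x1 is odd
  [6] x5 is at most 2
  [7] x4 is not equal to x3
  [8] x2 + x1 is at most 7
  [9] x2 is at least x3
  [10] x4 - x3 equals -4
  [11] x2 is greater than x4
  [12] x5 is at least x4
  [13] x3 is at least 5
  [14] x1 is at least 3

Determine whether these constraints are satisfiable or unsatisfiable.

Unsatisfiable

From constraints 9 and 13: x2 ≥ x3 ≥ 5. From constraint 14: x1 ≥ 3. Hence x2 + x1 ≥ 8. But constraint 8 requires x2 + x1 ≤ 7, and 7 < 8. Contradiction.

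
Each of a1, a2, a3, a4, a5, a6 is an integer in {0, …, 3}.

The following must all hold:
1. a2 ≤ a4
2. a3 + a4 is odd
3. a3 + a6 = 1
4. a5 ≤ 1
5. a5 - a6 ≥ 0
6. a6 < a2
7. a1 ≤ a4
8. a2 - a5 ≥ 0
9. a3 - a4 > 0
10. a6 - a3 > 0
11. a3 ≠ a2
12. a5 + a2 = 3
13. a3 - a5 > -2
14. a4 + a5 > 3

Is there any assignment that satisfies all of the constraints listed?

Unsatisfiable

Constraints 1, 5, 8, 9, and 10 give a6 ≤ a5, a5 ≤ a2, a2 ≤ a4, a4 < a3, a3 < a6. Chaining: a6 ≤ a5 ≤ a2 ≤ a4 < a3 < a6, which forces a6 < a6 — impossible.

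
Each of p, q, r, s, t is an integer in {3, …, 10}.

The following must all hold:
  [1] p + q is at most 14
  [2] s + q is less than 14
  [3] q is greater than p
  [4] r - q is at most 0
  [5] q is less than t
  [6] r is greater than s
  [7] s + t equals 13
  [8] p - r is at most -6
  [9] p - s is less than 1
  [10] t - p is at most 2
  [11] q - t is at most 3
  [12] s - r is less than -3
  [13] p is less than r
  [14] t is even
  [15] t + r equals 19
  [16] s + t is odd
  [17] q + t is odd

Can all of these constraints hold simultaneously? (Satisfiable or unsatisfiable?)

Unsatisfiable

Constraints 4, 8, 10, and 11 give q − r ≥ 0, r − p ≥ 6, p − t ≥ -2, t − q ≥ -3.
Adding all 4 inequalities: the left sides telescope to 0, and the right sides sum to 0 + 6 + (-2) + (-3) = 1. So 0 ≥ 1, which is false.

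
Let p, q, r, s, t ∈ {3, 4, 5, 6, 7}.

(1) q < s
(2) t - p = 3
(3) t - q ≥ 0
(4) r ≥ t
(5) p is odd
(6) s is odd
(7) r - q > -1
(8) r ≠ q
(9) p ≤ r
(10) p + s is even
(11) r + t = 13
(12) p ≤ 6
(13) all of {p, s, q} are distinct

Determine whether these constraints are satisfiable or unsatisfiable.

Setting (p, q, r, s, t) = (3, 5, 7, 7, 6) satisfies everything: constraint 2: t - p = 3; constraint 3: t - q = 1, and the others follow.

Satisfiable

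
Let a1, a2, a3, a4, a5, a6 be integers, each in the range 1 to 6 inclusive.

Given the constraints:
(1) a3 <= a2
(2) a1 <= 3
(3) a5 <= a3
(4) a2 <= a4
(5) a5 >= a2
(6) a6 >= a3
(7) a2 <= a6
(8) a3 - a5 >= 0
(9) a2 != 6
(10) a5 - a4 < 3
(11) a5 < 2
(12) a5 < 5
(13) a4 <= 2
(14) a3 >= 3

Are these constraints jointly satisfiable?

From constraints 1 and 14: a2 ≥ a3 and a3 ≥ 3, so a2 ≥ 3. From constraints 4 and 13: a2 ≤ a4 and a4 ≤ 2, so a2 ≤ 2. But 2 < 3, so no value of a2 works.

Unsatisfiable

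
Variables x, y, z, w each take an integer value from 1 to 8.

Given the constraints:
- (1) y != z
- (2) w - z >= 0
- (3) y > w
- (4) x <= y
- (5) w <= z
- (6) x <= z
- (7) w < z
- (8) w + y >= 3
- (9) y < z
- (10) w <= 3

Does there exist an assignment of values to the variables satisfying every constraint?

Unsatisfiable

Constraints 2, 3, and 9 give w < y, y < z, z ≤ w. Chaining: w < y < z ≤ w, which forces w < w — impossible.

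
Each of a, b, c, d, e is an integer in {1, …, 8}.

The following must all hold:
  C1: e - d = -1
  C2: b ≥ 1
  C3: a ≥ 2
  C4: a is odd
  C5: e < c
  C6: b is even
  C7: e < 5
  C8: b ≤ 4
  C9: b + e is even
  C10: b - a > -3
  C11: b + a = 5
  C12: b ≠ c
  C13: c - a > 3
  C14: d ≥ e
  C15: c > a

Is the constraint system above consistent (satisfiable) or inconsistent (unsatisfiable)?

Satisfiable

Take a = 3, b = 2, c = 8, d = 3, e = 2. Then constraint 1: e - d = -1; constraint 10: b - a = -1, and every other listed constraint is also met.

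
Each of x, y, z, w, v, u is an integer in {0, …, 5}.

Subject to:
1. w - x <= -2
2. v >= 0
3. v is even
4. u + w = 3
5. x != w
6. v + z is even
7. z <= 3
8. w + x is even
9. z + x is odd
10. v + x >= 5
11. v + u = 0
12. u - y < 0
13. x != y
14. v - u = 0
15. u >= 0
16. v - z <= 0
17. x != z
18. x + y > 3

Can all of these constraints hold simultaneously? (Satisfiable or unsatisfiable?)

Take x = 5, y = 1, z = 0, w = 3, v = 0, u = 0. Then constraint 1: w - x = -2; constraint 4: u + w = 3; constraint 10: v + x = 5, and every other listed constraint is also met.

Satisfiable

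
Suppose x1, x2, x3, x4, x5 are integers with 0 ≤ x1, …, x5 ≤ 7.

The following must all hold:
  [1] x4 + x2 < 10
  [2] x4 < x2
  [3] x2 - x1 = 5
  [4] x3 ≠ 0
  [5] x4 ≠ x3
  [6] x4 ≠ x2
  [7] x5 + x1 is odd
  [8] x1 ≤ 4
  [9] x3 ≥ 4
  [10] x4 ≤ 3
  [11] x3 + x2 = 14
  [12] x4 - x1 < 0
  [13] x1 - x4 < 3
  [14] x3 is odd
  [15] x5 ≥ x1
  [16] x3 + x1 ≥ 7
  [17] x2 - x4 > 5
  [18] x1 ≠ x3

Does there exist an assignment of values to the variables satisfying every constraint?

Satisfiable

One satisfying assignment is x1 = 2, x2 = 7, x3 = 7, x4 = 0, x5 = 7.
For the less obvious constraints — constraint 1: x4 + x2 = 7; constraint 3: x2 - x1 = 5; constraint 11: x3 + x2 = 14 — and the others hold by inspection.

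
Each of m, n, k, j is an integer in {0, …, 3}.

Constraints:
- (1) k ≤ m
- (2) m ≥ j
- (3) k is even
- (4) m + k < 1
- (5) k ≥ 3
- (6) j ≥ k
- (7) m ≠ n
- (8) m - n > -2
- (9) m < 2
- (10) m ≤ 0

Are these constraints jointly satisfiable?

From constraints 5 and 6: j ≥ k and k ≥ 3, so j ≥ 3. From constraints 2 and 10: j ≤ m and m ≤ 0, so j ≤ 0. But 0 < 3, so no value of j works.

Unsatisfiable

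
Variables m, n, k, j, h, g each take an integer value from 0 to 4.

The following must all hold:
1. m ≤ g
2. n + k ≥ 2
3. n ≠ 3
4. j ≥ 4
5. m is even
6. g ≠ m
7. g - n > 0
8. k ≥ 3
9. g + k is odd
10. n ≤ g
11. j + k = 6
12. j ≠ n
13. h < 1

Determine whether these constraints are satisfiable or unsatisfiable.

From constraint 4: j ≥ 4. From constraint 8: k ≥ 3. Hence j + k ≥ 7. But constraint 11 requires j + k = 6, and 6 < 7. Contradiction.

Unsatisfiable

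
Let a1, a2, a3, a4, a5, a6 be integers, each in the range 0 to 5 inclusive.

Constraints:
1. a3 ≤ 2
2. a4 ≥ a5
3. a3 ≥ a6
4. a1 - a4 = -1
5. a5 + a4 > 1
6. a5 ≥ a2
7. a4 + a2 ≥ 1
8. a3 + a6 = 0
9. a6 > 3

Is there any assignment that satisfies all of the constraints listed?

Unsatisfiable

From constraint 9: a6 ≥ 4. From constraints 1 and 3: a6 ≤ a3 and a3 ≤ 2, so a6 ≤ 2. But 2 < 4, so no value of a6 works.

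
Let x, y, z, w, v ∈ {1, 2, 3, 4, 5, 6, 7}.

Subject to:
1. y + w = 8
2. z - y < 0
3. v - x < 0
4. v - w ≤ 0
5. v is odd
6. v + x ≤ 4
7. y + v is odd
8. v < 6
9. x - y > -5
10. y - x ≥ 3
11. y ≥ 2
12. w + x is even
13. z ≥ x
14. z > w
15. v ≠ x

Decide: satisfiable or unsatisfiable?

One satisfying assignment is x = 2, y = 6, z = 4, w = 2, v = 1.
For the less obvious constraints — constraint 1: y + w = 8; constraint 2: z - y = -2 — and the others hold by inspection.

Satisfiable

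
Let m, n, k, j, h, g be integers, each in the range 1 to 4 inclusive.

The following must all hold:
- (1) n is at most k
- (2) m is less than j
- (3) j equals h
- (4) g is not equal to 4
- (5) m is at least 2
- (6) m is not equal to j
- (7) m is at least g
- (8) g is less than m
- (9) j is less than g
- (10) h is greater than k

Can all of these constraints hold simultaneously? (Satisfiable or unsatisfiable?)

Unsatisfiable

Constraints 2, 8, and 9 give g < m, m < j, j < g. Chaining: g < m < j < g, which forces g < g — impossible.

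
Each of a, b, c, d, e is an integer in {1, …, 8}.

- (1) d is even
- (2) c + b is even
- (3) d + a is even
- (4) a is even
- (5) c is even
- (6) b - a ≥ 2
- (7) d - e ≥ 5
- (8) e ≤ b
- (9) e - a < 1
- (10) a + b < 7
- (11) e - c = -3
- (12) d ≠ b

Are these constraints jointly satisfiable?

Satisfiable

Try a = 2, b = 4, c = 4, d = 6, e = 1.
Check constraint 6: b - a = 2; constraint 7: d - e = 5; constraint 9: e - a = -1. The remaining constraints are straightforward to verify.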